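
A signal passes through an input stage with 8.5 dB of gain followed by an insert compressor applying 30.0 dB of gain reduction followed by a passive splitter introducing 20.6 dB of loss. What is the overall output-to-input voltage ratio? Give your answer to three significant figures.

0.00785

Net gain = 8.5 + (−30.0) + (−20.6) = -42.1 dB.
Voltage ratio = 10^(-42.1/20) = 0.00785.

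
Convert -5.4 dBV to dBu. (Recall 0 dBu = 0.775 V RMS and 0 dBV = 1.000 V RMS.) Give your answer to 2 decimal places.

The offset between the scales is 20·log₁₀(0.775/1.000) = −2.214 dB.
So dBu = -5.4 + 2.214 = -3.19 dBu.

-3.19 dBu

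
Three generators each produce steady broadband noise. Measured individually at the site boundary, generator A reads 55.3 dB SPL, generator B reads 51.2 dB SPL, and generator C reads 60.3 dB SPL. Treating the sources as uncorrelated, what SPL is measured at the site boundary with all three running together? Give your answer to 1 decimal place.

61.9 dB SPL

Incoherent sources sum as intensities:
L_total = 10·log₁₀(10^(55.3/10) + 10^(51.2/10) + 10^(60.3/10)) = 10·log₁₀(1542000) = 61.9 dB SPL.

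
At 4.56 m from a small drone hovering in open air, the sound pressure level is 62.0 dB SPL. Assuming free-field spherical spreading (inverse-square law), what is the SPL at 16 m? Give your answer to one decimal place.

Inverse-square spreading gives ΔL = −20·log₁₀(d₂/d₁).
ΔL = −20·log₁₀(16/4.56) = -10.90 dB, so L₂ = 62.0 + (-10.90) = 51.1 dB SPL.

51.1 dB SPL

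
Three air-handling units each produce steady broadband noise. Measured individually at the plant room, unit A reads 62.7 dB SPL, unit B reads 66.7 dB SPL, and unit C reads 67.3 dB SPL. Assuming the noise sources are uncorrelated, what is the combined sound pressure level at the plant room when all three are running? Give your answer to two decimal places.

70.76 dB SPL

Incoherent sources sum as intensities:
L_total = 10·log₁₀(10^(62.7/10) + 10^(66.7/10) + 10^(67.3/10)) = 10·log₁₀(11910000) = 70.76 dB SPL.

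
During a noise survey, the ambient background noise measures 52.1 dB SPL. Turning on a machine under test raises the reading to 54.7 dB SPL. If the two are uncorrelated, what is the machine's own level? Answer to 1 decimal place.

51.2 dB SPL

Remove the background by subtracting linear intensities:
L_src = 10·log₁₀(10^(54.7/10) − 10^(52.1/10)) = 10·log₁₀(132900) = 51.2 dB SPL.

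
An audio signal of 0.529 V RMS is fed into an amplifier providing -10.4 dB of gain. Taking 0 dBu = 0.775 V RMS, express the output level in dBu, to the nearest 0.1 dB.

Input level: 20·log₁₀(0.529/0.775) = -3.32 dBu.
Output: -3.32 − 10.4 = -13.7 dBu.

-13.7 dBu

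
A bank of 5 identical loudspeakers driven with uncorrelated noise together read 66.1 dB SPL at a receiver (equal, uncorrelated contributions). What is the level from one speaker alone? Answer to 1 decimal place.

5 equal incoherent sources add 10·log₁₀(5) = 6.99 dB over one source.
L_one = 66.1 − 6.99 = 59.1 dB SPL.

59.1 dB SPL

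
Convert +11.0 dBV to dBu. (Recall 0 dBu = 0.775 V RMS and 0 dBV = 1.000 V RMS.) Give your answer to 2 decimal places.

The offset between the scales is 20·log₁₀(0.775/1.000) = −2.214 dB.
So dBu = +11.0 + 2.214 = +13.21 dBu.

+13.21 dBu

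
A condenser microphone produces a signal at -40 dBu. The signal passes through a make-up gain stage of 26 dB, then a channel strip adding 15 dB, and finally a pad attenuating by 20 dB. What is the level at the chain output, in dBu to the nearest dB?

Gain stages sum in dB:
-40 + 26 + 15 − 20 = -19 dBu.

-19 dBu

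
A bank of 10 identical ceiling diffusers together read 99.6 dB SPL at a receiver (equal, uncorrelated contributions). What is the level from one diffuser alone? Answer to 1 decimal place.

89.6 dB SPL

10 equal incoherent sources add 10·log₁₀(10) = 10.00 dB over one source.
L_one = 99.6 − 10.00 = 89.6 dB SPL.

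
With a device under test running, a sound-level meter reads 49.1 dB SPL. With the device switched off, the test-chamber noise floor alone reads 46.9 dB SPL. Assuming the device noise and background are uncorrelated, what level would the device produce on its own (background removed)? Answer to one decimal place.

Subtract intensities: L_src = 10·log₁₀(10^(L_total/10) − 10^(L_bg/10)).
L_src = 10·log₁₀(10^(49.1/10) − 10^(46.9/10)) = 10·log₁₀(32310) = 45.1 dB SPL.

45.1 dB SPL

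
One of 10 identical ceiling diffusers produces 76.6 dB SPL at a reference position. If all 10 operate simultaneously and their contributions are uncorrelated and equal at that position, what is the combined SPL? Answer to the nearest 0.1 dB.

10 equal incoherent sources raise the level by 10·log₁₀(10) = 10.00 dB.
L_total = 76.6 + 10.00 = 86.6 dB SPL.

86.6 dB SPL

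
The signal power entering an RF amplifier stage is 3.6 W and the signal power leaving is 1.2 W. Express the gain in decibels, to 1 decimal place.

Power ratio → dB uses the 10·log₁₀ form:
10·log₁₀(1.2/3.6) = 10·log₁₀(0.3333) = -4.8 dB.

-4.8 dB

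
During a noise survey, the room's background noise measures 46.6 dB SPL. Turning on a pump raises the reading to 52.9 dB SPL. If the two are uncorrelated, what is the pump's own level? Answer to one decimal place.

51.7 dB SPL

Remove the background by subtracting linear intensities:
L_src = 10·log₁₀(10^(52.9/10) − 10^(46.6/10)) = 10·log₁₀(149300) = 51.7 dB SPL.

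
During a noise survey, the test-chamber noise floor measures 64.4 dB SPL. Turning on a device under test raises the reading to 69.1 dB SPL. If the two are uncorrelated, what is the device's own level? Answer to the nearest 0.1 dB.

67.3 dB SPL

Remove the background by subtracting linear intensities:
L_src = 10·log₁₀(10^(69.1/10) − 10^(64.4/10)) = 10·log₁₀(5374000) = 67.3 dB SPL.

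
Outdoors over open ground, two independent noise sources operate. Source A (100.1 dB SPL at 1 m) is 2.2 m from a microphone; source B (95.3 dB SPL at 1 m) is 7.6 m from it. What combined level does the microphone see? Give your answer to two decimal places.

93.37 dB SPL

At the listener: L_A = 100.1 − 20·log₁₀(2.2) = 93.252 dB; L_B = 95.3 − 20·log₁₀(7.6) = 77.684 dB.
Combined: 10·log₁₀(10^(93.252/10)+10^(77.684/10)) = 93.37 dB SPL.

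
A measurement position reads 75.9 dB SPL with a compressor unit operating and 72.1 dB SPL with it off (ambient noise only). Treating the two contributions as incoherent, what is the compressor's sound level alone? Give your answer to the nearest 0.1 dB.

73.6 dB SPL

Subtract intensities: L_src = 10·log₁₀(10^(L_total/10) − 10^(L_bg/10)).
L_src = 10·log₁₀(10^(75.9/10) − 10^(72.1/10)) = 10·log₁₀(22690000) = 73.6 dB SPL.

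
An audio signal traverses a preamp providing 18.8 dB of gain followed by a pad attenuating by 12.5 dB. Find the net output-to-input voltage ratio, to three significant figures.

2.07

Net gain = 18.8 + (−12.5) = 6.3 dB.
Voltage ratio = 10^(6.3/20) = 2.07.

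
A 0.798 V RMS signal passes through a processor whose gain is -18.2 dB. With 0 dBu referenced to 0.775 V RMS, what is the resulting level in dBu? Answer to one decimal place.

Input level: 20·log₁₀(0.798/0.775) = 0.25 dBu.
Output: 0.25 − 18.2 = -17.9 dBu.

-17.9 dBu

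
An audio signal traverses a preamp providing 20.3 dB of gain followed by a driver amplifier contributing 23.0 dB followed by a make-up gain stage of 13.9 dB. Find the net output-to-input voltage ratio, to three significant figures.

724

Net gain = 20.3 + 23.0 + 13.9 = 57.2 dB.
Voltage ratio = 10^(57.2/20) = 724.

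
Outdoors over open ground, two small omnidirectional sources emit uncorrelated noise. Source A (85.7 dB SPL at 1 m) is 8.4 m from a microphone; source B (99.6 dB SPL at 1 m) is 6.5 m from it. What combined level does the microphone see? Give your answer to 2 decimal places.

At the listener: L_A = 85.7 − 20·log₁₀(8.4) = 67.214 dB; L_B = 99.6 − 20·log₁₀(6.5) = 83.342 dB.
Combined: 10·log₁₀(10^(67.214/10)+10^(83.342/10)) = 83.45 dB SPL.

83.45 dB SPL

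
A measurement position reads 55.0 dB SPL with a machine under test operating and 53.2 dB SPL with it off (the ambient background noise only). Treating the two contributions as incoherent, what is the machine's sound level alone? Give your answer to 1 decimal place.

50.3 dB SPL

Subtract intensities: L_src = 10·log₁₀(10^(L_total/10) − 10^(L_bg/10)).
L_src = 10·log₁₀(10^(55.0/10) − 10^(53.2/10)) = 10·log₁₀(107300) = 50.3 dB SPL.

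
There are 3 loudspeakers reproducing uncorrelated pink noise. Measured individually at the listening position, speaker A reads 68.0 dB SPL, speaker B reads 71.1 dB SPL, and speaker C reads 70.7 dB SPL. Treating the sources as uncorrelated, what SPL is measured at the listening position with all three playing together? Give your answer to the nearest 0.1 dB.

74.9 dB SPL

Incoherent sources sum as intensities:
L_total = 10·log₁₀(10^(68.0/10) + 10^(71.1/10) + 10^(70.7/10)) = 10·log₁₀(30940000) = 74.9 dB SPL.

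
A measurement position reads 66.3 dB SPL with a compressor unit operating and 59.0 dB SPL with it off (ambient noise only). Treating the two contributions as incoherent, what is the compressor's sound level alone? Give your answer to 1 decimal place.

65.4 dB SPL

Subtract intensities: L_src = 10·log₁₀(10^(L_total/10) − 10^(L_bg/10)).
L_src = 10·log₁₀(10^(66.3/10) − 10^(59.0/10)) = 10·log₁₀(3471000) = 65.4 dB SPL.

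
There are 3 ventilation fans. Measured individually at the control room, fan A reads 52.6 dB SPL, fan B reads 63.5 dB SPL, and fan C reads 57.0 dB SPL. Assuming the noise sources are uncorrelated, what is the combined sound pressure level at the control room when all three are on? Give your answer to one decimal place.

Add the sources as powers (linear), then convert back to dB:
L_total = 10·log₁₀(10^(52.6/10) + 10^(63.5/10) + 10^(57.0/10)) = 10·log₁₀(2922000) = 64.7 dB SPL.

64.7 dB SPL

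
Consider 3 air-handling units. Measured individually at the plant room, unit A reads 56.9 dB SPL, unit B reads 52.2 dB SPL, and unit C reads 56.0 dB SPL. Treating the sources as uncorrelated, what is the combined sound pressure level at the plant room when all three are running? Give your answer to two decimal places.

60.23 dB SPL

Add the sources as powers (linear), then convert back to dB:
L_total = 10·log₁₀(10^(56.9/10) + 10^(52.2/10) + 10^(56.0/10)) = 10·log₁₀(1054000) = 60.23 dB SPL.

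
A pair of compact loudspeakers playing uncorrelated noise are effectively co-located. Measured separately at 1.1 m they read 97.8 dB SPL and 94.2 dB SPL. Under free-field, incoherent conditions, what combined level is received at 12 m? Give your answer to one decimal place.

Combined at 1.1 m: 10·log₁₀(10^(97.8/10)+10^(94.2/10)) = 99.37 dB SPL.
Then apply −20·log₁₀(12/1.1) = -20.76 dB → 78.6 dB SPL.

78.6 dB SPL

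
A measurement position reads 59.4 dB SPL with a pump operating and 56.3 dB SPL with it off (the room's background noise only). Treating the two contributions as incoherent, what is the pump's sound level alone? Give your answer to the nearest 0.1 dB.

56.5 dB SPL

Background correction is a power subtraction:
L_src = 10·log₁₀(10^(59.4/10) − 10^(56.3/10)) = 10·log₁₀(444400) = 56.5 dB SPL.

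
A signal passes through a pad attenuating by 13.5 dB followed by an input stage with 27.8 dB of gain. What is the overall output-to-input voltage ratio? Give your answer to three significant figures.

5.19

Net gain = (−13.5) + 27.8 = 14.3 dB.
Voltage ratio = 10^(14.3/20) = 5.19.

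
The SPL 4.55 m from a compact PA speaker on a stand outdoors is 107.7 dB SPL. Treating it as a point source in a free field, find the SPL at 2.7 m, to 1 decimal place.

112.2 dB SPL

For a point source in a free field, ΔL = −20·log₁₀(d₂/d₁).
ΔL = −20·log₁₀(2.7/4.55) = 4.53 dB, so L₂ = 107.7 + (4.53) = 112.2 dB SPL.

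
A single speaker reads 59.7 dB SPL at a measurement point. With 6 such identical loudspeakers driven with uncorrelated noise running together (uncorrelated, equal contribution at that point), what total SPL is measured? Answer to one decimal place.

67.5 dB SPL

6 equal incoherent sources raise the level by 10·log₁₀(6) = 7.78 dB.
L_total = 59.7 + 7.78 = 67.5 dB SPL.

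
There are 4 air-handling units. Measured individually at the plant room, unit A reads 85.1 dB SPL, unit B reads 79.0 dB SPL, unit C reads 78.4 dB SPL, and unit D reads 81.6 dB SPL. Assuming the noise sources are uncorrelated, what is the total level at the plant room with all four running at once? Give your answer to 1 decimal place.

Incoherent sources sum as intensities:
L_total = 10·log₁₀(10^(85.1/10) + 10^(79.0/10) + 10^(78.4/10) + 10^(81.6/10)) = 10·log₁₀(616800000) = 87.9 dB SPL.

87.9 dB SPL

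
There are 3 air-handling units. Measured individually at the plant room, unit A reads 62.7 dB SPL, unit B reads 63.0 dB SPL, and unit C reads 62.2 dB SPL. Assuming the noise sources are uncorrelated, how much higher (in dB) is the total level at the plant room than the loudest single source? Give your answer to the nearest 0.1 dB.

Add the sources as powers (linear), then convert back to dB:
L_total = 10·log₁₀(10^(62.7/10) + 10^(63.0/10) + 10^(62.2/10)) = 67.42 dB SPL.
Excess over the loudest (63.0 dB): 67.42 − 63.0 = 4.4 dB.

4.4 dB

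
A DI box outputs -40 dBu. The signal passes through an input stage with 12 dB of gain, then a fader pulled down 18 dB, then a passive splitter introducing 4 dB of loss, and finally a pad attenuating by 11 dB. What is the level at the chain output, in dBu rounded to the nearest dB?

In dB, series stages simply add:
-40 + 12 − 18 − 4 − 11 = -61 dBu.

-61 dBu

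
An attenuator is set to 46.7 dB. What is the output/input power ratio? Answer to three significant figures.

0.0000214

Power ratio = 10^(dB/10).
10^(-46.7/10) = 10^(-4.670) = 0.0000214.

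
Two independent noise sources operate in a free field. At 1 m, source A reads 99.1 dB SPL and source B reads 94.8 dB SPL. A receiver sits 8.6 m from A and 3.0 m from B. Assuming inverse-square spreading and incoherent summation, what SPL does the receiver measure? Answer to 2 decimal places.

At the listener: L_A = 99.1 − 20·log₁₀(8.6) = 80.410 dB; L_B = 94.8 − 20·log₁₀(3.0) = 85.258 dB.
Combined: 10·log₁₀(10^(80.410/10)+10^(85.258/10)) = 86.49 dB SPL.

86.49 dB SPL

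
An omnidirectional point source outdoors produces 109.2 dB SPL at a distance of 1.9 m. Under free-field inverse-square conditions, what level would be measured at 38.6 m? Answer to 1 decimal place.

83.0 dB SPL

Inverse-square spreading gives ΔL = −20·log₁₀(d₂/d₁).
ΔL = −20·log₁₀(38.6/1.9) = -26.16 dB, so L₂ = 109.2 + (-26.16) = 83.0 dB SPL.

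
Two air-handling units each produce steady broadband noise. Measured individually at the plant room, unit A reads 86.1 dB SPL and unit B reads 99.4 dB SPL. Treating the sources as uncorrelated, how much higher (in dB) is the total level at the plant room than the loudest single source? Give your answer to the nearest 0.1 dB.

0.2 dB

Uncorrelated sources add in intensity (power), not in dB.
L_total = 10·log₁₀(10^(86.1/10) + 10^(99.4/10)) = 99.60 dB SPL.
Excess over the loudest (99.4 dB): 99.60 − 99.4 = 0.2 dB.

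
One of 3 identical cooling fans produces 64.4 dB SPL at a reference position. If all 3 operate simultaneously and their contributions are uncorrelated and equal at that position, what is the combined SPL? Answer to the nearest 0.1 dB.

69.2 dB SPL

3 equal incoherent sources raise the level by 10·log₁₀(3) = 4.77 dB.
L_total = 64.4 + 4.77 = 69.2 dB SPL.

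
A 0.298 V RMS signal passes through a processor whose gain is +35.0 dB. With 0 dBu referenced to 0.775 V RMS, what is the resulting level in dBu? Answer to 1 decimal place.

Input level: 20·log₁₀(0.298/0.775) = -8.30 dBu.
Output: -8.30 + 35.0 = +26.7 dBu.

+26.7 dBu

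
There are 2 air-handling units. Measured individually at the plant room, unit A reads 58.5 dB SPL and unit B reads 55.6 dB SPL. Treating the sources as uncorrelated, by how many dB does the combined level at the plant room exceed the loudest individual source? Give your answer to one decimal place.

1.8 dB

Incoherent sources sum as intensities:
L_total = 10·log₁₀(10^(58.5/10) + 10^(55.6/10)) = 60.30 dB SPL.
Excess over the loudest (58.5 dB): 60.30 − 58.5 = 1.8 dB.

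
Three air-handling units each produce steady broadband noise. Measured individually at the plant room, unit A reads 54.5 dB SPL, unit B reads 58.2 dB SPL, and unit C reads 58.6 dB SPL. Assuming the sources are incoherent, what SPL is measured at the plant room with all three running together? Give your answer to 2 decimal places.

Uncorrelated sources add in intensity (power), not in dB.
L_total = 10·log₁₀(10^(54.5/10) + 10^(58.2/10) + 10^(58.6/10)) = 10·log₁₀(1667000) = 62.22 dB SPL.

62.22 dB SPL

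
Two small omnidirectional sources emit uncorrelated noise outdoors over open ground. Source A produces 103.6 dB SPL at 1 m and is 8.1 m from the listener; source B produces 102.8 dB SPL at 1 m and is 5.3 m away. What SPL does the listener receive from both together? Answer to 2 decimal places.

90.12 dB SPL

At the listener: L_A = 103.6 − 20·log₁₀(8.1) = 85.430 dB; L_B = 102.8 − 20·log₁₀(5.3) = 88.314 dB.
Combined: 10·log₁₀(10^(85.430/10)+10^(88.314/10)) = 90.12 dB SPL.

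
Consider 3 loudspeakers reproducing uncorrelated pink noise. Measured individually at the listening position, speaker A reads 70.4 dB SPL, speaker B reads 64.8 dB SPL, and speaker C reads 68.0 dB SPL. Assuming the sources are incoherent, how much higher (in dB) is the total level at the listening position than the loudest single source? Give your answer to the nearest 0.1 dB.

2.7 dB

Add the sources as powers (linear), then convert back to dB:
L_total = 10·log₁₀(10^(70.4/10) + 10^(64.8/10) + 10^(68.0/10)) = 73.07 dB SPL.
Excess over the loudest (70.4 dB): 73.07 − 70.4 = 2.7 dB.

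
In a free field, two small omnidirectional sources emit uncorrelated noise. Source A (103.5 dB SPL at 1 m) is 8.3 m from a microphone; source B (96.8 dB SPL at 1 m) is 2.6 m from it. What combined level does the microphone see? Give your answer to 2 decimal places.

At the listener: L_A = 103.5 − 20·log₁₀(8.3) = 85.118 dB; L_B = 96.8 − 20·log₁₀(2.6) = 88.501 dB.
Combined: 10·log₁₀(10^(85.118/10)+10^(88.501/10)) = 90.14 dB SPL.

90.14 dB SPL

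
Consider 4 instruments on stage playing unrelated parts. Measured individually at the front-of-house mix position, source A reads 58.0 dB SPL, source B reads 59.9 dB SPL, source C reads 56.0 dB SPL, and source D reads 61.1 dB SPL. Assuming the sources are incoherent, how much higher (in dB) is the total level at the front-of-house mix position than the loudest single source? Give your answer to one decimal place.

4.1 dB

Uncorrelated sources add in intensity (power), not in dB.
L_total = 10·log₁₀(10^(58.0/10) + 10^(59.9/10) + 10^(56.0/10) + 10^(61.1/10)) = 65.18 dB SPL.
Excess over the loudest (61.1 dB): 65.18 − 61.1 = 4.1 dB.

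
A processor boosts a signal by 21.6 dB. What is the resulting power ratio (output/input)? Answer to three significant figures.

145

Power ratio = 10^(dB/10).
10^(21.6/10) = 10^(2.160) = 145.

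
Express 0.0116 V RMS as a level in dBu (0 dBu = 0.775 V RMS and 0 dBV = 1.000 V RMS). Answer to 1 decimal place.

dBu = 20·log₁₀(V / 0.775 V).
20·log₁₀(0.0116/0.775) = -36.5 dBu.

-36.5 dBu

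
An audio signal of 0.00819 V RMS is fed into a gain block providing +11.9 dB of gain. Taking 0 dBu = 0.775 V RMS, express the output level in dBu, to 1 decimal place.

Input level: 20·log₁₀(0.00819/0.775) = -39.52 dBu.
Output: -39.52 + 11.9 = -27.6 dBu.

-27.6 dBu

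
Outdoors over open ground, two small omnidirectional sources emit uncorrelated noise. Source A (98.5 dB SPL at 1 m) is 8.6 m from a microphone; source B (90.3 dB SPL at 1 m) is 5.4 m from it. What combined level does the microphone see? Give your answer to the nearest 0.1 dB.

At the listener: L_A = 98.5 − 20·log₁₀(8.6) = 79.81 dB; L_B = 90.3 − 20·log₁₀(5.4) = 75.65 dB.
Combined: 10·log₁₀(10^(79.81/10)+10^(75.65/10)) = 81.2 dB SPL.

81.2 dB SPL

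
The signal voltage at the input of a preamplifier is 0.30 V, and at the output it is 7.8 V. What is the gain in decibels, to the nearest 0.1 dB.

For a voltage ratio, dB = 20·log₁₀(V₂/V₁).
20·log₁₀(7.8/0.30) = 20·log₁₀(26.00) = 28.3 dB.

28.3 dB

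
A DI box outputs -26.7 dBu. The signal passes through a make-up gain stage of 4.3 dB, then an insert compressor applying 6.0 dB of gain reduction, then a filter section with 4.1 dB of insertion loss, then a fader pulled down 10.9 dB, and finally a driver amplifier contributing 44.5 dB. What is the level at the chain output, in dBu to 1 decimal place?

+1.1 dBu

In dB, series stages simply add:
-26.7 + 4.3 − 6.0 − 4.1 − 10.9 + 44.5 = +1.1 dBu.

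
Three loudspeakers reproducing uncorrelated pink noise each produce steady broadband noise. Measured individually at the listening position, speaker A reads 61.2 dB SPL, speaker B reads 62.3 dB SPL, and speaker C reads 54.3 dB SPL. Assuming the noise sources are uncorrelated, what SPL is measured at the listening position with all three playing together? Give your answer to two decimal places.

Add the sources as powers (linear), then convert back to dB:
L_total = 10·log₁₀(10^(61.2/10) + 10^(62.3/10) + 10^(54.3/10)) = 10·log₁₀(3286000) = 65.17 dB SPL.

65.17 dB SPL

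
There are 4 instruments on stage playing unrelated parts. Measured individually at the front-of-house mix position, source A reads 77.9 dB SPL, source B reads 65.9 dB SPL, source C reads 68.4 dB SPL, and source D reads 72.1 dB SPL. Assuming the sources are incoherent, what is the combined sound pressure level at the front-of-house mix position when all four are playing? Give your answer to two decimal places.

Uncorrelated sources add in intensity (power), not in dB.
L_total = 10·log₁₀(10^(77.9/10) + 10^(65.9/10) + 10^(68.4/10) + 10^(72.1/10)) = 10·log₁₀(88690000) = 79.48 dB SPL.

79.48 dB SPL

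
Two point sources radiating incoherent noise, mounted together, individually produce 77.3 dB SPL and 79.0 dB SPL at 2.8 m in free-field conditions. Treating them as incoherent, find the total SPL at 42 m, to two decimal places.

57.72 dB SPL

Combined at 2.8 m: 10·log₁₀(10^(77.3/10)+10^(79.0/10)) = 81.243 dB SPL.
Then apply −20·log₁₀(42/2.8) = -23.522 dB → 57.72 dB SPL.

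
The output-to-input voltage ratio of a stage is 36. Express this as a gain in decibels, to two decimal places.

31.13 dB

For a voltage ratio, dB = 20·log₁₀(V₂/V₁).
20·log₁₀(36) = 31.13 dB.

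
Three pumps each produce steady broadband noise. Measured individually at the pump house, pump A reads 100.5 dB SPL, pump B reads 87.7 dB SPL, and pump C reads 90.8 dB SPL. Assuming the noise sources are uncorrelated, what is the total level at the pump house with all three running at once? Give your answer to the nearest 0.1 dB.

101.1 dB SPL

Uncorrelated sources add in intensity (power), not in dB.
L_total = 10·log₁₀(10^(100.5/10) + 10^(87.7/10) + 10^(90.8/10)) = 10·log₁₀(13011000000) = 101.1 dB SPL.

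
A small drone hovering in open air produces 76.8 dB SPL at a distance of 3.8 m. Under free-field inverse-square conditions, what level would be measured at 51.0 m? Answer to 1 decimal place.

54.2 dB SPL

Free-field point source: level drops by 20·log₁₀ of the distance ratio.
ΔL = −20·log₁₀(51.0/3.8) = -22.56 dB, so L₂ = 76.8 + (-22.56) = 54.2 dB SPL.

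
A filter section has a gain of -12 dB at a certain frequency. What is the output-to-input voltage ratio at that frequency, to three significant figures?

0.251

Voltage ratio = 10^(dB/20).
10^(-12/20) = 10^(-0.6000) = 0.251.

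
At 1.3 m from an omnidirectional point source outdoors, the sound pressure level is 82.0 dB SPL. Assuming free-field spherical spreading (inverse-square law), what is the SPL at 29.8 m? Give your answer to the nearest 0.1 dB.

54.8 dB SPL

Inverse-square spreading gives ΔL = −20·log₁₀(d₂/d₁).
ΔL = −20·log₁₀(29.8/1.3) = -27.21 dB, so L₂ = 82.0 + (-27.21) = 54.8 dB SPL.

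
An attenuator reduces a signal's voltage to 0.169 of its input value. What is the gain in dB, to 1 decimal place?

Voltage ratio → dB uses the 20·log₁₀ form:
20·log₁₀(0.169) = -15.4 dB.

-15.4 dB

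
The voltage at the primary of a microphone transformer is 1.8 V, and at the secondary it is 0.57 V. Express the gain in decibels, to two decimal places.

For a voltage ratio, dB = 20·log₁₀(V₂/V₁).
20·log₁₀(0.57/1.8) = 20·log₁₀(0.3167) = -9.99 dB.

-9.99 dB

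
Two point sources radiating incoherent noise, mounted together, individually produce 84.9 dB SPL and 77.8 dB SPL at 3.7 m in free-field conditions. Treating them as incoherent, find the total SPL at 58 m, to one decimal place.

Combined at 3.7 m: 10·log₁₀(10^(84.9/10)+10^(77.8/10)) = 85.67 dB SPL.
Then apply −20·log₁₀(58/3.7) = -23.90 dB → 61.8 dB SPL.

61.8 dB SPL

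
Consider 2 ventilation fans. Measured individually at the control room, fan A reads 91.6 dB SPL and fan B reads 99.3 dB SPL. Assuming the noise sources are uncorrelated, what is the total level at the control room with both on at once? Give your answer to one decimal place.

Add the sources as powers (linear), then convert back to dB:
L_total = 10·log₁₀(10^(91.6/10) + 10^(99.3/10)) = 10·log₁₀(9957000000) = 100.0 dB SPL.

100.0 dB SPL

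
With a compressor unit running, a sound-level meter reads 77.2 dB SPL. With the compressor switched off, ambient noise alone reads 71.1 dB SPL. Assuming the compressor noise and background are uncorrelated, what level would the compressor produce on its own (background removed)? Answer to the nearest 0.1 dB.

Remove the background by subtracting linear intensities:
L_src = 10·log₁₀(10^(77.2/10) − 10^(71.1/10)) = 10·log₁₀(39600000) = 76.0 dB SPL.

76.0 dB SPL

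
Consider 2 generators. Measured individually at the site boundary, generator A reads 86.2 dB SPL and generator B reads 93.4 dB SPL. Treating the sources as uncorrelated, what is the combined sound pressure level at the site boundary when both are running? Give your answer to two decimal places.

Uncorrelated sources add in intensity (power), not in dB.
L_total = 10·log₁₀(10^(86.2/10) + 10^(93.4/10)) = 10·log₁₀(2605000000) = 94.16 dB SPL.

94.16 dB SPL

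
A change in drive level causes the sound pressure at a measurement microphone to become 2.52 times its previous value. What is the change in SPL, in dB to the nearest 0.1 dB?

SPL change from a pressure ratio uses the 20·log₁₀ form:
20·log₁₀(2.52) = 8.0 dB.

8.0 dB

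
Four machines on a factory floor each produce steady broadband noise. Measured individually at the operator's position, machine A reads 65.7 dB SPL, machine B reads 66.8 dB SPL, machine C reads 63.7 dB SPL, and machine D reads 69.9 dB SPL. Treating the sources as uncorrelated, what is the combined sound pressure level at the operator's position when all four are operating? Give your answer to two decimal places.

73.14 dB SPL

Uncorrelated sources add in intensity (power), not in dB.
L_total = 10·log₁₀(10^(65.7/10) + 10^(66.8/10) + 10^(63.7/10) + 10^(69.9/10)) = 10·log₁₀(20620000) = 73.14 dB SPL.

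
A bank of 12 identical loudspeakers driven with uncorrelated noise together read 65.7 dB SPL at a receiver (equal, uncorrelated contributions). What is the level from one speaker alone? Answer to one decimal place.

54.9 dB SPL

12 equal incoherent sources add 10·log₁₀(12) = 10.79 dB over one source.
L_one = 65.7 − 10.79 = 54.9 dB SPL.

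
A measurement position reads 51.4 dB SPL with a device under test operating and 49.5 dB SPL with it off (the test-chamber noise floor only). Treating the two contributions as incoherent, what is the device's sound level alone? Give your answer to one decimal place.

46.9 dB SPL

Subtract intensities: L_src = 10·log₁₀(10^(L_total/10) − 10^(L_bg/10)).
L_src = 10·log₁₀(10^(51.4/10) − 10^(49.5/10)) = 10·log₁₀(48910) = 46.9 dB SPL.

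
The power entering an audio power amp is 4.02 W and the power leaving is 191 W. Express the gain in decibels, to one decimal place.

Power is a power quantity, so gain = 10·log₁₀(P_out/P_in).
10·log₁₀(191/4.02) = 10·log₁₀(47.51) = 16.8 dB.

16.8 dB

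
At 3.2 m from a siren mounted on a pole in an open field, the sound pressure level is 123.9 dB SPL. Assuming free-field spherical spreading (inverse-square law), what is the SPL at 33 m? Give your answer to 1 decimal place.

103.6 dB SPL

For a point source in a free field, ΔL = −20·log₁₀(d₂/d₁).
ΔL = −20·log₁₀(33/3.2) = -20.27 dB, so L₂ = 123.9 + (-20.27) = 103.6 dB SPL.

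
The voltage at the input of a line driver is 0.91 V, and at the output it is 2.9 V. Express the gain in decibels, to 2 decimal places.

10.07 dB

Voltage ratio → dB uses the 20·log₁₀ form:
20·log₁₀(2.9/0.91) = 20·log₁₀(3.187) = 10.07 dB.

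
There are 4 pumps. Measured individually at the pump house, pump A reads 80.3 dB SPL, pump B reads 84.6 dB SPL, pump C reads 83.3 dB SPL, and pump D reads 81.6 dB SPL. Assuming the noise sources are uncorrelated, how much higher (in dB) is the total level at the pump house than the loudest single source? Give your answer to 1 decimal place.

Incoherent sources sum as intensities:
L_total = 10·log₁₀(10^(80.3/10) + 10^(84.6/10) + 10^(83.3/10) + 10^(81.6/10)) = 88.77 dB SPL.
Excess over the loudest (84.6 dB): 88.77 − 84.6 = 4.2 dB.

4.2 dB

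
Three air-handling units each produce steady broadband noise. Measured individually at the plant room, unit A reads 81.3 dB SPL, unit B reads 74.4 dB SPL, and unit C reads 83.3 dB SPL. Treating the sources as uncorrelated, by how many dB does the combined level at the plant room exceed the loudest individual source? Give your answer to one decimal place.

2.5 dB

Uncorrelated sources add in intensity (power), not in dB.
L_total = 10·log₁₀(10^(81.3/10) + 10^(74.4/10) + 10^(83.3/10)) = 85.75 dB SPL.
Excess over the loudest (83.3 dB): 85.75 − 83.3 = 2.5 dB.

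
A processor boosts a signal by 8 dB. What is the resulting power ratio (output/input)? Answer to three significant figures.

6.31

Power ratio = 10^(dB/10).
10^(8/10) = 10^(0.8000) = 6.31.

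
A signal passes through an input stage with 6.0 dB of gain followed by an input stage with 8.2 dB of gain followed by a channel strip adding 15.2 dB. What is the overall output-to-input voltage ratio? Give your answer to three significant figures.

29.5

Net gain = 6.0 + 8.2 + 15.2 = 29.4 dB.
Voltage ratio = 10^(29.4/20) = 29.5.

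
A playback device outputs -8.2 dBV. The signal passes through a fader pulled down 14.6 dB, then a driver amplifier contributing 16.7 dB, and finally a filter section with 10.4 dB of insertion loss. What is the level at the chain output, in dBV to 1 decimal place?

Gain stages sum in dB:
-8.2 − 14.6 + 16.7 − 10.4 = -16.5 dBV.

-16.5 dBV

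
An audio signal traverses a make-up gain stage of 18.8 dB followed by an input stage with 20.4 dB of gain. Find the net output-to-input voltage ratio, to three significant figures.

Net gain = 18.8 + 20.4 = 39.2 dB.
Voltage ratio = 10^(39.2/20) = 91.2.

91.2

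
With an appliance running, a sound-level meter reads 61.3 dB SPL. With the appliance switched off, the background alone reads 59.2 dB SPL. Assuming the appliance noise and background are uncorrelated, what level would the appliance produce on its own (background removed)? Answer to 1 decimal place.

57.1 dB SPL

Background correction is a power subtraction:
L_src = 10·log₁₀(10^(61.3/10) − 10^(59.2/10)) = 10·log₁₀(517200) = 57.1 dB SPL.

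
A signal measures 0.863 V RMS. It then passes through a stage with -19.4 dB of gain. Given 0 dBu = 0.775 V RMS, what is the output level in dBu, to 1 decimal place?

-18.5 dBu

Input level: 20·log₁₀(0.863/0.775) = 0.93 dBu.
Output: 0.93 − 19.4 = -18.5 dBu.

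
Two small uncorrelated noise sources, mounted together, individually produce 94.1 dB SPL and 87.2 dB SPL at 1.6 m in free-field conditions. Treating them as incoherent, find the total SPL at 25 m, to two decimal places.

Combined at 1.6 m: 10·log₁₀(10^(94.1/10)+10^(87.2/10)) = 94.907 dB SPL.
Then apply −20·log₁₀(25/1.6) = -23.876 dB → 71.03 dB SPL.

71.03 dB SPL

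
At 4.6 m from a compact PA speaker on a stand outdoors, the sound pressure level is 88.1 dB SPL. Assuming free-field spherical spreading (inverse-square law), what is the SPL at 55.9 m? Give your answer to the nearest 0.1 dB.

Inverse-square spreading gives ΔL = −20·log₁₀(d₂/d₁).
ΔL = −20·log₁₀(55.9/4.6) = -21.69 dB, so L₂ = 88.1 + (-21.69) = 66.4 dB SPL.

66.4 dB SPL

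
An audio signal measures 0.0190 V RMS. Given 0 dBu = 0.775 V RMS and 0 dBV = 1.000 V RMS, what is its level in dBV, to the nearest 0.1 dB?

-34.4 dBV

dBV = 20·log₁₀(V / 1.000 V).
20·log₁₀(0.0190/1.000) = -34.4 dBV.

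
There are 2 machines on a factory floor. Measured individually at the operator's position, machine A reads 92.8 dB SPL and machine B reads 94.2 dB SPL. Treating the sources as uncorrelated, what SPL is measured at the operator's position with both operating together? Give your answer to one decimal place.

96.6 dB SPL

Incoherent sources sum as intensities:
L_total = 10·log₁₀(10^(92.8/10) + 10^(94.2/10)) = 10·log₁₀(4536000000) = 96.6 dB SPL.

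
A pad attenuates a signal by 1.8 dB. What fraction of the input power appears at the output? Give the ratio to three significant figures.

Power ratio = 10^(dB/10).
10^(-1.8/10) = 10^(-0.1800) = 0.661.

0.661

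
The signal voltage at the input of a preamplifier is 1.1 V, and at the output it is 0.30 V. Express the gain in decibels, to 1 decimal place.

Voltage ratio → dB uses the 20·log₁₀ form:
20·log₁₀(0.30/1.1) = 20·log₁₀(0.2727) = -11.3 dB.

-11.3 dB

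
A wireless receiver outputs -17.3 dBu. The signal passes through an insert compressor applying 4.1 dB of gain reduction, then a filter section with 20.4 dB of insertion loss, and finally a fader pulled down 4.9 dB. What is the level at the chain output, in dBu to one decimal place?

Gain stages sum in dB:
-17.3 − 4.1 − 20.4 − 4.9 = -46.7 dBu.

-46.7 dBu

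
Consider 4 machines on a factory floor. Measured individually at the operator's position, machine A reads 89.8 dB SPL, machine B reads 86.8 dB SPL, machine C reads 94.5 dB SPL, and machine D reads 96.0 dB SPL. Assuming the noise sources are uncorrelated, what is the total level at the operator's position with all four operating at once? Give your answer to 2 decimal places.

99.16 dB SPL

Add the sources as powers (linear), then convert back to dB:
L_total = 10·log₁₀(10^(89.8/10) + 10^(86.8/10) + 10^(94.5/10) + 10^(96.0/10)) = 10·log₁₀(8233000000) = 99.16 dB SPL.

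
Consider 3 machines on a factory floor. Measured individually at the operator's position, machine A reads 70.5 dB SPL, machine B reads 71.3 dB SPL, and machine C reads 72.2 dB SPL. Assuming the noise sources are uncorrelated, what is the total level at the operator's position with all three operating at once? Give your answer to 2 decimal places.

76.16 dB SPL

Uncorrelated sources add in intensity (power), not in dB.
L_total = 10·log₁₀(10^(70.5/10) + 10^(71.3/10) + 10^(72.2/10)) = 10·log₁₀(41310000) = 76.16 dB SPL.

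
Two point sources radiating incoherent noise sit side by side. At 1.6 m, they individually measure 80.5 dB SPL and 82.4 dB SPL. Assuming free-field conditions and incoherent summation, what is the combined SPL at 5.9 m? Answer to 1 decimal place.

Combined at 1.6 m: 10·log₁₀(10^(80.5/10)+10^(82.4/10)) = 84.56 dB SPL.
Then apply −20·log₁₀(5.9/1.6) = -11.33 dB → 73.2 dB SPL.

73.2 dB SPL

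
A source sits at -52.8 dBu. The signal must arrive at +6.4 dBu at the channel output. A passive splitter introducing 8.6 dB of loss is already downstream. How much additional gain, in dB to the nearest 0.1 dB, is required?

The required make-up gain is the shortfall in the dB sum.
G = +6.4 − (-52.8) + 8.6 = 67.8 dB.

67.8 dB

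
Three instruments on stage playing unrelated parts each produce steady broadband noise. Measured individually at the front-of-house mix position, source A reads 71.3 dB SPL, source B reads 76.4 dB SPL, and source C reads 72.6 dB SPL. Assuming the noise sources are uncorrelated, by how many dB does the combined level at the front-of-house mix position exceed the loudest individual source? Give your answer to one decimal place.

Uncorrelated sources add in intensity (power), not in dB.
L_total = 10·log₁₀(10^(71.3/10) + 10^(76.4/10) + 10^(72.6/10)) = 78.77 dB SPL.
Excess over the loudest (76.4 dB): 78.77 − 76.4 = 2.4 dB.

2.4 dB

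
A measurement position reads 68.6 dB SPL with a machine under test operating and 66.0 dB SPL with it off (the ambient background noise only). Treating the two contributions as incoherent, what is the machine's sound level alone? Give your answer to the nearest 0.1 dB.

65.1 dB SPL

Background correction is a power subtraction:
L_src = 10·log₁₀(10^(68.6/10) − 10^(66.0/10)) = 10·log₁₀(3263000) = 65.1 dB SPL.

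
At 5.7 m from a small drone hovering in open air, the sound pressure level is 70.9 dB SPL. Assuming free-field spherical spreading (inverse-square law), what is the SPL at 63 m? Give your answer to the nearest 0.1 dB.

For a point source in a free field, ΔL = −20·log₁₀(d₂/d₁).
ΔL = −20·log₁₀(63/5.7) = -20.87 dB, so L₂ = 70.9 + (-20.87) = 50.0 dB SPL.

50.0 dB SPL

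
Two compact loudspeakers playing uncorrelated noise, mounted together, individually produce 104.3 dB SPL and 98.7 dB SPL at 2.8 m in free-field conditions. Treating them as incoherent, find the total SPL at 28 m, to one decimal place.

Combined at 2.8 m: 10·log₁₀(10^(104.3/10)+10^(98.7/10)) = 105.36 dB SPL.
Then apply −20·log₁₀(28/2.8) = -20.00 dB → 85.4 dB SPL.

85.4 dB SPL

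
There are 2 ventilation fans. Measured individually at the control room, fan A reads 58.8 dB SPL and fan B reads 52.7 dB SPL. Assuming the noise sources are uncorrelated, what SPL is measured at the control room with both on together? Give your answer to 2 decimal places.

Add the sources as powers (linear), then convert back to dB:
L_total = 10·log₁₀(10^(58.8/10) + 10^(52.7/10)) = 10·log₁₀(944800) = 59.75 dB SPL.

59.75 dB SPL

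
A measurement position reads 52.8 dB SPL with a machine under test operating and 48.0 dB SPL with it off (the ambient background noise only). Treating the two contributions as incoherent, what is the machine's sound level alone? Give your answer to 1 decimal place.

51.1 dB SPL

Subtract intensities: L_src = 10·log₁₀(10^(L_total/10) − 10^(L_bg/10)).
L_src = 10·log₁₀(10^(52.8/10) − 10^(48.0/10)) = 10·log₁₀(127500) = 51.1 dB SPL.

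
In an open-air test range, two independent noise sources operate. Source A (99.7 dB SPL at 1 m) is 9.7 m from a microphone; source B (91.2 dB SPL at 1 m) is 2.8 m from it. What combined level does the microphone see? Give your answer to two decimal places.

84.27 dB SPL

At the listener: L_A = 99.7 − 20·log₁₀(9.7) = 79.965 dB; L_B = 91.2 − 20·log₁₀(2.8) = 82.257 dB.
Combined: 10·log₁₀(10^(79.965/10)+10^(82.257/10)) = 84.27 dB SPL.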